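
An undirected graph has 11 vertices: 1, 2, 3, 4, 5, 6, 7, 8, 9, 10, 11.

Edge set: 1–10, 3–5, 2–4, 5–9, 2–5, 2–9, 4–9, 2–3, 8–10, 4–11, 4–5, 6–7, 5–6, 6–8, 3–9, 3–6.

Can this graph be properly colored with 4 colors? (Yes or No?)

Yes

The chromatic number is 4. 2, 4, 5, 9 form a clique, so at least 4 colors are needed.
4 colors suffice: color red → {5, 7, 10, 11}; color blue → {1, 3, 4, 8}; color green → {2, 6}; color yellow → {9}.
That is already a proper 4-coloring.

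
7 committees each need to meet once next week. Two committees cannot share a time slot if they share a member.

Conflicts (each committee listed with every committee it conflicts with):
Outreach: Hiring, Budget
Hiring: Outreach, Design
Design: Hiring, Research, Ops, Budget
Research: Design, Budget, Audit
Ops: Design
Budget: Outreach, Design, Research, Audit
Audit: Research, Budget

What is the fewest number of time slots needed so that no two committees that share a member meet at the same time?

Design, Research, Budget pairwise conflict, so at least 3 time slots are needed.
3 time slots suffice: time slot 1 → {Outreach, Design, Audit}; time slot 2 → {Hiring, Ops, Budget}; time slot 3 → {Research}. Each listed conflict is separated.

3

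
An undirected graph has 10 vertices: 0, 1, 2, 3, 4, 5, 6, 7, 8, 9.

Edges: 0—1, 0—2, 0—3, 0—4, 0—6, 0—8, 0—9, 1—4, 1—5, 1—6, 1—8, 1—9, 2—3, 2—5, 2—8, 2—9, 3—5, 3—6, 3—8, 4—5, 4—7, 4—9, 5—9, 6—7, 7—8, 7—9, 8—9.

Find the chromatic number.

0, 2, 8, 9 are pairwise adjacent (a clique of size 4), so at least 4 colors are needed.
4 colors suffice: color red → {3, 9}; color blue → {0, 5, 7}; color green → {4, 6, 8}; color yellow → {1, 2}. Every edge joins two different colors.

4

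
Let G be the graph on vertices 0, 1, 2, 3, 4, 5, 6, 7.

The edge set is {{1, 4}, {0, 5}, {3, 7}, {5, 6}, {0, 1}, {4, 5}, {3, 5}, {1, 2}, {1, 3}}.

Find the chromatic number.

1 and 2 are adjacent, so at least 2 colors are needed.
A valid assignment using 2 colors: 0=b, 1=a, 2=b, 3=b, 4=b, 5=a, 6=b, 7=a. Every edge joins two different colors.

2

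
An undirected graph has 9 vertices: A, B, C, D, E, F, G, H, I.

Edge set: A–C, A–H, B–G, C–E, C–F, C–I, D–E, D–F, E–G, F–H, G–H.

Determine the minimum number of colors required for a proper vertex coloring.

3

The cycle F-D-E-G-H-F has odd length 5, so it cannot be 2-colored; at least 3 colors are needed.
One proper 3-coloring: A=3, B=2, C=1, D=1, E=2, F=3, G=1, H=2, I=2. No two adjacent vertices share a color.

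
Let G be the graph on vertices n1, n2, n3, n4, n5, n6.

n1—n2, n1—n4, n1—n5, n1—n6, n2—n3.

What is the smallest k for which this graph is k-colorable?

n2 and n3 are adjacent, so at least 2 colors are needed.
2 colors suffice: color 1 → {n1, n3}; color 2 → {n2, n4, n5, n6}. Each edge has distinct colors on its endpoints.

2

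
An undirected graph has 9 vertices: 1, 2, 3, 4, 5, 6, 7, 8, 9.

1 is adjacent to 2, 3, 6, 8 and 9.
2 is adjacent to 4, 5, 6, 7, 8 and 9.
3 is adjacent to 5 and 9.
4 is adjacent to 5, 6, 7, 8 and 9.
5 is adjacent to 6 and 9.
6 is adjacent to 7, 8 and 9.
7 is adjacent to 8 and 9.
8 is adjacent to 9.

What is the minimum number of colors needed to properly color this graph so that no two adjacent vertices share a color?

2, 4, 6, 7, 8, 9 are mutually adjacent (a clique of size 6), so at least 6 colors are needed.
6 colors suffice: 1=e, 2=c, 3=b, 4=e, 5=d, 6=b, 7=f, 8=d, 9=a. Each edge has distinct colors on its endpoints.

6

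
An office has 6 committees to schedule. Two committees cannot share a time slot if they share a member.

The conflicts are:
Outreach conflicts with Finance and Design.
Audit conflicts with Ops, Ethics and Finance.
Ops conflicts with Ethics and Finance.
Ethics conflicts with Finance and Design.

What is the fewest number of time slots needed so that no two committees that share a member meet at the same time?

4

Audit, Ops, Ethics, Finance are mutually in conflict, so at least 4 time slots are needed.
4 time slots suffice: Outreach=2, Audit=3, Ops=4, Ethics=2, Finance=1, Design=1. Each listed conflict is separated.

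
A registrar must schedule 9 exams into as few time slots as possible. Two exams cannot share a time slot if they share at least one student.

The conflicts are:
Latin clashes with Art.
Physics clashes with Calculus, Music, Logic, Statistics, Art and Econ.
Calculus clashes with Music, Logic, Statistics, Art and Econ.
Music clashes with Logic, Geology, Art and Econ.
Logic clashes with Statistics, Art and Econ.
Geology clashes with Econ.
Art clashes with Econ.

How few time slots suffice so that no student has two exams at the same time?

6

Physics, Calculus, Music, Logic, Art, Econ are mutually in conflict, so at least 6 time slots are needed.
6 time slots suffice: Latin=2, Physics=2, Calculus=6, Music=5, Logic=4, Geology=1, Statistics=1, Art=1, Econ=3. No two conflicting exams share a time slot.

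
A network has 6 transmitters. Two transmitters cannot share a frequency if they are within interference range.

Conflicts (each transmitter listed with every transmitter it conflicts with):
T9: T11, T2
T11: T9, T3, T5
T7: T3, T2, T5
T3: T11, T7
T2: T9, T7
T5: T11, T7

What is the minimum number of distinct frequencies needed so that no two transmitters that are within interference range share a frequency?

The cycle T7-T3-T11-T9-T2-T7 has odd length 5, so it cannot be 2-colored; at least 3 frequencies are needed.
3 frequencies suffice: frequency 1 → {T11, T7}; frequency 2 → {T3, T2, T5}; frequency 3 → {T9}. No two conflicting transmitters share a frequency.

3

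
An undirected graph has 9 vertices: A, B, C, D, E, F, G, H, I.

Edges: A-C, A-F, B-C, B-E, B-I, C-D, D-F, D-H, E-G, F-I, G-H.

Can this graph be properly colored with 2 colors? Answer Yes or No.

No

The cycle D-F-I-B-C-D has odd length 5, so it cannot be 2-colored; at least 3 colors are needed.
So 2 colors are not enough.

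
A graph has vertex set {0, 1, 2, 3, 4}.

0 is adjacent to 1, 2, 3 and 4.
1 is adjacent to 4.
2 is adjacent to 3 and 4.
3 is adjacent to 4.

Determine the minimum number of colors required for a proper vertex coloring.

0, 2, 3, 4 are pairwise adjacent (a clique of size 4), so at least 4 colors are needed.
4 colors suffice: color red → {0}; color blue → {4}; color green → {1, 2}; color yellow → {3}. No two adjacent vertices share a color.

4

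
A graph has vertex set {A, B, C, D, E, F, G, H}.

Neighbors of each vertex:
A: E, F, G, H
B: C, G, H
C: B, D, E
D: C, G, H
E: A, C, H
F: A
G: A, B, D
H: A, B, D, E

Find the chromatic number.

A, E, H form a triangle, so at least 3 colors are needed.
3 colors suffice: color 1 → {C, F, G, H}; color 2 → {A, B, D}; color 3 → {E}. Each edge has distinct colors on its endpoints.

3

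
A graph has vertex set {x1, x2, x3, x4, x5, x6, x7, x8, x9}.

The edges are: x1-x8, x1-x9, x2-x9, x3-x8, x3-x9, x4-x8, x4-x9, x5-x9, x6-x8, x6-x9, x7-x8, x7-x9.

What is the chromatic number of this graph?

2

x1 and x9 are adjacent, so at least 2 colors are needed.
2 colors suffice: color 1 → {x8, x9}; color 2 → {x1, x2, x3, x4, x5, x6, x7}. No two adjacent vertices share a color.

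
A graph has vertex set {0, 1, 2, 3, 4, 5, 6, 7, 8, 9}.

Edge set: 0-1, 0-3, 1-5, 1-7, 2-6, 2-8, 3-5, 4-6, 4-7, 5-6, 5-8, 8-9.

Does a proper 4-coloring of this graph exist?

The chromatic number is 3. The cycle 7-1-5-6-4-7 has odd length 5, so it cannot be 2-colored; at least 3 colors are needed.
3 colors suffice: color red → {0, 2, 4, 5, 9}; color blue → {1, 3, 6, 8}; color green → {7}.
Since 4 ≥ 3, a proper 4-coloring certainly exists.

Yes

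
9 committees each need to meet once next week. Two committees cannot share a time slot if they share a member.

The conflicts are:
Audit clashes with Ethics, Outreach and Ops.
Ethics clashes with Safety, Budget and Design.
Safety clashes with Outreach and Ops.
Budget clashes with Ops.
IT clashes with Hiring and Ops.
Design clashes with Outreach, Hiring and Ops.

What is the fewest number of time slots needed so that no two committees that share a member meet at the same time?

2

Audit and Outreach conflict, so at least 2 time slots are needed.
2 time slots suffice: time slot 1 → {Ethics, Outreach, Hiring, Ops}; time slot 2 → {Audit, Safety, Budget, IT, Design}. Every pair that conflicts lands in different time slots.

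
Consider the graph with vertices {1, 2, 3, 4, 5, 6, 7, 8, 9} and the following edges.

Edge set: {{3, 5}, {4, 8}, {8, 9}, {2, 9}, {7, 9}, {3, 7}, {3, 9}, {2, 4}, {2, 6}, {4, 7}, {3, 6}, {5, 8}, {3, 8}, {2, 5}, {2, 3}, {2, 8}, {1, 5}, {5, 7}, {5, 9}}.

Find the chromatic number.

2, 3, 5, 8, 9 form a clique, so at least 5 colors are needed.
5 colors suffice: color a → {1, 3, 4}; color b → {5, 6}; color c → {2, 7}; color d → {8}; color e → {9}. Each edge has distinct colors on its endpoints.

5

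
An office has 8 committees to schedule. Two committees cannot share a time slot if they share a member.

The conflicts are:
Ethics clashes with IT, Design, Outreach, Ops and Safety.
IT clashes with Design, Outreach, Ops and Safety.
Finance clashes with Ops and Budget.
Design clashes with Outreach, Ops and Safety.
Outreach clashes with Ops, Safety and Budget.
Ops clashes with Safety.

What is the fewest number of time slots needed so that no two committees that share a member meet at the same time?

6

Ethics, IT, Design, Outreach, Ops, Safety pairwise conflict, so at least 6 time slots are needed.
A valid assignment using 6 time slots: Ethics=4, IT=3, Finance=2, Design=5, Outreach=2, Ops=1, Safety=6, Budget=1. Every pair that conflicts lands in different time slots.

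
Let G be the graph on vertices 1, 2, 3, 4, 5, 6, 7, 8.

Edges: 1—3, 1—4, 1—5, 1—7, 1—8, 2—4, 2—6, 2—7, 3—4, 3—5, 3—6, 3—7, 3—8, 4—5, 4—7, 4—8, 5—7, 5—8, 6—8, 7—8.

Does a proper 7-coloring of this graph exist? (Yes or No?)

Yes

The chromatic number is 6. 1, 3, 4, 5, 7, 8 are mutually adjacent (a clique of size 6), so at least 6 colors are needed.
6 colors suffice: 1=purple, 2=blue, 3=green, 4=yellow, 5=orange, 6=red, 7=red, 8=blue.
Since 7 ≥ 6, a proper 7-coloring certainly exists.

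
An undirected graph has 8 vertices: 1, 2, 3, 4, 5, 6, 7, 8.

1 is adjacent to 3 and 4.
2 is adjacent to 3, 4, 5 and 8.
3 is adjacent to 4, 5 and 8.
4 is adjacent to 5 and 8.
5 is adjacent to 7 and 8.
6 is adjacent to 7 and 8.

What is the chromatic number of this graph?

2, 3, 4, 5, 8 are mutually adjacent (a clique of size 5), so at least 5 colors are needed.
5 colors suffice: color red → {1, 5, 6}; color blue → {4, 7}; color green → {3}; color yellow → {8}; color purple → {2}. No two adjacent vertices share a color.

5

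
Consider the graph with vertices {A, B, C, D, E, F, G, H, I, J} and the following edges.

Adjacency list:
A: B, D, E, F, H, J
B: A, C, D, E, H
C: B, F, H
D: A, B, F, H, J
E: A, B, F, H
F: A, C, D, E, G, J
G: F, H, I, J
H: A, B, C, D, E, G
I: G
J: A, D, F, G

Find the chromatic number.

4

A, D, F, J form a clique, so at least 4 colors are needed.
4 colors suffice: color 1 → {F, H, I}; color 2 → {A, C, G}; color 3 → {D, E}; color 4 → {B, J}. No two adjacent vertices share a color.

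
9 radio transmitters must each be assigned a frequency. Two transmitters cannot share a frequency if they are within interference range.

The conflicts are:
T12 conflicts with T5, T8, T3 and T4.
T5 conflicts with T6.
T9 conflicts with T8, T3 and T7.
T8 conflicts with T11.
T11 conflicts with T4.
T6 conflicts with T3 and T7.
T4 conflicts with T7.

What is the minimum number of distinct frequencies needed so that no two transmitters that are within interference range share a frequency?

3

The cycle T7-T4-T12-T5-T6-T7 has odd length 5, so it cannot be 2-colored; at least 3 frequencies are needed.
3 frequencies suffice: T12=1, T5=2, T9=1, T8=2, T11=1, T6=1, T3=2, T4=2, T7=3. No two conflicting transmitters share a frequency.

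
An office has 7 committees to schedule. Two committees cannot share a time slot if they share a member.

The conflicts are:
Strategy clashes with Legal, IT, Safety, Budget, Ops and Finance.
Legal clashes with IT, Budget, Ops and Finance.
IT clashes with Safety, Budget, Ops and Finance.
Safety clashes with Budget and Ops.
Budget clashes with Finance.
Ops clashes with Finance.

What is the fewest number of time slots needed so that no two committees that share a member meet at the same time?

5

Strategy, Legal, IT, Ops, Finance are mutually in conflict, so at least 5 time slots are needed.
Using 5 time slots: Strategy=1, Legal=5, IT=2, Safety=4, Budget=3, Ops=3, Finance=4. Each listed conflict is separated.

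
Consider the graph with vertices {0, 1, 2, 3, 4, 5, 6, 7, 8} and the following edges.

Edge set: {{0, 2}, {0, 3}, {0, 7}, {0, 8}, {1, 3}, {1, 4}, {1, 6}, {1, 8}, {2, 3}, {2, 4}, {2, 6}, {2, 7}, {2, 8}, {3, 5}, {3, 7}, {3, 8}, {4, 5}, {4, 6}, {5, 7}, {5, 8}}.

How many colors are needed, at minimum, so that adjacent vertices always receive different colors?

0, 2, 3, 7 are pairwise adjacent (a clique of size 4), so at least 4 colors are needed.
One proper 4-coloring: 0=d, 1=b, 2=b, 3=a, 4=a, 5=b, 6=c, 7=c, 8=c. Every edge joins two different colors.

4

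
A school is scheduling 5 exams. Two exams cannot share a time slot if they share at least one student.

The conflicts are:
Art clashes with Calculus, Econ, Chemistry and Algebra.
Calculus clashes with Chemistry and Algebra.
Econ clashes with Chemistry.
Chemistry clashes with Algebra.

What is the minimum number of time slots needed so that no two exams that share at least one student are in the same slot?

Art, Calculus, Chemistry, Algebra are mutually in conflict, so at least 4 time slots are needed.
A valid assignment using 4 time slots: Art=2, Calculus=3, Econ=3, Chemistry=1, Algebra=4. No two conflicting exams share a time slot.

4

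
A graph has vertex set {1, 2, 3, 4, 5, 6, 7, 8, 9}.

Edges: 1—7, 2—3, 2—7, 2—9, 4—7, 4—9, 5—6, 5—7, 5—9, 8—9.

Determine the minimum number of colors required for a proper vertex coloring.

4 and 9 are adjacent, so at least 2 colors are needed.
2 colors suffice: color a → {3, 6, 7, 9}; color b → {1, 2, 4, 5, 8}. Every edge joins two different colors.

2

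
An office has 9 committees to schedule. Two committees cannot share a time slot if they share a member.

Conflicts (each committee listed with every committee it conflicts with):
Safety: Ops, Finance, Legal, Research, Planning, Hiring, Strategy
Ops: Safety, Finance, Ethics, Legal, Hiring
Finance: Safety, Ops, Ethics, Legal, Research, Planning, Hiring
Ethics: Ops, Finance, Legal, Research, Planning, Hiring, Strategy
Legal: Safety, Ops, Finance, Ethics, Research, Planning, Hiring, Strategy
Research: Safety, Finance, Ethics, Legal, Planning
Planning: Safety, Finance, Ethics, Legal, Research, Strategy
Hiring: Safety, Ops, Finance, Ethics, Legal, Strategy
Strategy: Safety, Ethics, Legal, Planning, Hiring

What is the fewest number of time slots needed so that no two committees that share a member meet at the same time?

5

Safety, Ops, Finance, Legal, Hiring are mutually in conflict, so at least 5 time slots are needed.
5 time slots suffice: Safety=3, Ops=5, Finance=2, Ethics=3, Legal=1, Research=5, Planning=4, Hiring=4, Strategy=2. Every pair that conflicts lands in different time slots.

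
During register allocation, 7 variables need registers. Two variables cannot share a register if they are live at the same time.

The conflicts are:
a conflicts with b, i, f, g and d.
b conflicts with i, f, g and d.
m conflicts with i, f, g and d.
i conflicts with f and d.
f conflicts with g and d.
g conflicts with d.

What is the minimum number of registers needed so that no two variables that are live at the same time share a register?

5

a, b, f, g, d pairwise conflict, so at least 5 registers are needed.
5 registers suffice: register 1 → {f}; register 2 → {d}; register 3 → {a, m}; register 4 → {b}; register 5 → {i, g}. No two conflicting variables share a register.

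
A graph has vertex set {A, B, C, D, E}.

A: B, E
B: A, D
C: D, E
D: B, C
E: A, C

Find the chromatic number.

The cycle B-A-E-C-D-B has odd length 5, so it cannot be 2-colored; at least 3 colors are needed.
A valid assignment using 3 colors: A=2, B=3, C=2, D=1, E=1. Each edge has distinct colors on its endpoints.

3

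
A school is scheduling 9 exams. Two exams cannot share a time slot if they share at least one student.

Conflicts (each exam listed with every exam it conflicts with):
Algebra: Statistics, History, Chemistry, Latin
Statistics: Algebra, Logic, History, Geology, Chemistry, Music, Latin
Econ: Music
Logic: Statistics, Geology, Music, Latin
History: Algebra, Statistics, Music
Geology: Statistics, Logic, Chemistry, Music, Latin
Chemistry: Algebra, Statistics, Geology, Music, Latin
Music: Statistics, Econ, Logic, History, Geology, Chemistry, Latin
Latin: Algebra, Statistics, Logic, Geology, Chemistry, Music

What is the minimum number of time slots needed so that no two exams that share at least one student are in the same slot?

5

Statistics, Logic, Geology, Music, Latin all conflict with each other, so at least 5 time slots are needed.
A valid assignment using 5 time slots: Algebra=1, Statistics=2, Econ=2, Logic=5, History=3, Geology=4, Chemistry=5, Music=1, Latin=3. Each listed conflict is separated.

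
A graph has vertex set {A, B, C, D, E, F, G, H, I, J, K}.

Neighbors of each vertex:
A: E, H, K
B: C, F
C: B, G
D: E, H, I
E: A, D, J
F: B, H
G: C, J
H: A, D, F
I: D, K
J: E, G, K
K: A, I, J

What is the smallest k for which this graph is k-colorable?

3

The cycle D-E-J-K-I-D has odd length 5, so it cannot be 2-colored; at least 3 colors are needed.
3 colors suffice: color 1 → {A, C, D, F, J}; color 2 → {B, E, G, H, K}; color 3 → {I}. Each edge has distinct colors on its endpoints.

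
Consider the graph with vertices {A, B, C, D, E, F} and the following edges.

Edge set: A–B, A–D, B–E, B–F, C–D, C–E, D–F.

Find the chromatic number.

The cycle C-D-F-B-E-C has odd length 5, so it cannot be 2-colored; at least 3 colors are needed.
One proper 3-coloring: A=2, B=1, C=3, D=1, E=2, F=2. No two adjacent vertices share a color.

3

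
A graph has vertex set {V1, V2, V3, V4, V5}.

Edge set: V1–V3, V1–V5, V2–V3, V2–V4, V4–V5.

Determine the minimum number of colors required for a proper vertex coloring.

3

The cycle V1-V5-V4-V2-V3-V1 has odd length 5, so it cannot be 2-colored; at least 3 colors are needed.
3 colors suffice: color 1 → {V3, V4}; color 2 → {V2, V5}; color 3 → {V1}. No two adjacent vertices share a color.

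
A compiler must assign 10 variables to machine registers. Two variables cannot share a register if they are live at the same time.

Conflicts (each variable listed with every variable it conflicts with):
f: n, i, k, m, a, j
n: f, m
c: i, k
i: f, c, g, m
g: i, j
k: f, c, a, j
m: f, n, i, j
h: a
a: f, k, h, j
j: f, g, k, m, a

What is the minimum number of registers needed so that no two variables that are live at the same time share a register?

4

f, k, a, j all conflict with each other, so at least 4 registers are needed.
Using 4 registers: f=1, n=2, c=1, i=2, g=1, k=3, m=3, h=1, a=4, j=2. Each listed conflict is separated.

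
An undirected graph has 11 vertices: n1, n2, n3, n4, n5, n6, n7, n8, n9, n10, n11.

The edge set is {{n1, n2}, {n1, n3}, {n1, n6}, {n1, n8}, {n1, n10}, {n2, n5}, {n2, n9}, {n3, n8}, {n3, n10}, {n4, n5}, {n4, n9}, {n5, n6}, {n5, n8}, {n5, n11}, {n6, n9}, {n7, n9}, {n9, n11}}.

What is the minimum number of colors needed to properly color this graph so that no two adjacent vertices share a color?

3

n1, n3, n10 form a triangle, so at least 3 colors are needed.
A valid assignment using 3 colors: n1=R, n2=B, n3=B, n4=B, n5=R, n6=B, n7=B, n8=G, n9=R, n10=G, n11=B. Each edge has distinct colors on its endpoints.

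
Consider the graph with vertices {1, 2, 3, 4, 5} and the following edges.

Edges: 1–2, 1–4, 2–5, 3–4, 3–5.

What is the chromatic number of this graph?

3

The cycle 4-1-2-5-3-4 has odd length 5, so it cannot be 2-colored; at least 3 colors are needed.
3 colors suffice: color a → {2, 4}; color b → {1, 5}; color c → {3}. Each edge has distinct colors on its endpoints.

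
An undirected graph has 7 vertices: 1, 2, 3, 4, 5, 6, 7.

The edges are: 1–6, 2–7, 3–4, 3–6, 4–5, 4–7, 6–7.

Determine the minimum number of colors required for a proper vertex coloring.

4 and 5 are adjacent, so at least 2 colors are needed.
2 colors suffice: color a → {2, 4, 6}; color b → {1, 3, 5, 7}. No two adjacent vertices share a color.

2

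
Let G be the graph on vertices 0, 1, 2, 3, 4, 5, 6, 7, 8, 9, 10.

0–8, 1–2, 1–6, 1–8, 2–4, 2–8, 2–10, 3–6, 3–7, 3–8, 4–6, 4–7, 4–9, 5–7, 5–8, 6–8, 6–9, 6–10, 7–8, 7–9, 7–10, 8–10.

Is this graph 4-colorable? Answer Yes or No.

Yes

The chromatic number is 3. 4, 7, 9 are mutually adjacent, so at least 3 colors are needed.
3 colors suffice: color a → {4, 8}; color b → {0, 2, 6, 7}; color c → {1, 3, 5, 9, 10}.
Since 4 ≥ 3, a proper 4-coloring certainly exists.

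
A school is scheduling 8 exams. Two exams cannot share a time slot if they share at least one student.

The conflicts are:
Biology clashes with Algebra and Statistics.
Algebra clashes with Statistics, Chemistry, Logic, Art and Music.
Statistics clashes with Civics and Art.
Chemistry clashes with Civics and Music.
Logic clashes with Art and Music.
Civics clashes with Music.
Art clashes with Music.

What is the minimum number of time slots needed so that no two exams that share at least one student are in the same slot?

Algebra, Logic, Art, Music are mutually in conflict, so at least 4 time slots are needed.
4 time slots suffice: Biology=3, Algebra=1, Statistics=2, Chemistry=3, Logic=4, Civics=1, Art=3, Music=2. No two conflicting exams share a time slot.

4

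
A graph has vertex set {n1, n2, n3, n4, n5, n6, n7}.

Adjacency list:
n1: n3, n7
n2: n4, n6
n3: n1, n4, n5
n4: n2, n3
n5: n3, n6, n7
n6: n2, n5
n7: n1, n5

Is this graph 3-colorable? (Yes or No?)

Yes

The chromatic number is 3. The cycle n6-n2-n4-n3-n5-n6 has odd length 5, so it cannot be 2-colored; at least 3 colors are needed.
3 colors suffice: color 1 → {n3, n6, n7}; color 2 → {n1, n4, n5}; color 3 → {n2}.
That is already a proper 3-coloring.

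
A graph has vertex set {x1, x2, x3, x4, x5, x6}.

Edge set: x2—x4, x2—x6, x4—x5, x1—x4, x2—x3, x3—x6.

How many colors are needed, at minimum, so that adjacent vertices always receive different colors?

3

x2, x3, x6 form a triangle, so at least 3 colors are needed.
3 colors suffice: color 1 → {x3, x4}; color 2 → {x1, x2, x5}; color 3 → {x6}. Each edge has distinct colors on its endpoints.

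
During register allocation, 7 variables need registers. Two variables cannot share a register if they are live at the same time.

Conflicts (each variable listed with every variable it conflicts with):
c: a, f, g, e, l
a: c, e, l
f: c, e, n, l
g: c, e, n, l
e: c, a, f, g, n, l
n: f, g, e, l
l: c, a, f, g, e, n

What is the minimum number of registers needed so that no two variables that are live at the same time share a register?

c, a, e, l pairwise conflict, so at least 4 registers are needed.
Using 4 registers: c=3, a=4, f=4, g=4, e=2, n=3, l=1. No two conflicting variables share a register.

4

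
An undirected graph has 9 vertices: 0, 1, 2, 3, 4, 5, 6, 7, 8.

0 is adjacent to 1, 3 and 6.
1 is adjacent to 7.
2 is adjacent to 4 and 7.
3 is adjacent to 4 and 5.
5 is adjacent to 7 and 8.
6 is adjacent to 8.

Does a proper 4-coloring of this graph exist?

The chromatic number is 3. The cycle 3-0-1-7-5-3 has odd length 5, so it cannot be 2-colored; at least 3 colors are needed.
A valid assignment using 3 colors: 0=red, 1=green, 2=red, 3=blue, 4=green, 5=red, 6=blue, 7=blue, 8=green.
Since 4 ≥ 3, a proper 4-coloring certainly exists.

Yes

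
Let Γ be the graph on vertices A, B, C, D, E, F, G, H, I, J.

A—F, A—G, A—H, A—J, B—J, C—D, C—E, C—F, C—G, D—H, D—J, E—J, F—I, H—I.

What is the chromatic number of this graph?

3

The cycle J-D-C-F-A-J has odd length 5, so it cannot be 2-colored; at least 3 colors are needed.
One proper 3-coloring: A=2, B=2, C=1, D=2, E=2, F=3, G=3, H=1, I=2, J=1. No two adjacent vertices share a color.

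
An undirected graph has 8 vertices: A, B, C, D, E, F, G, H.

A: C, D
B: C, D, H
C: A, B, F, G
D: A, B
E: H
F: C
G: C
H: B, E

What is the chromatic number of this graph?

2

C and F are adjacent, so at least 2 colors are needed.
2 colors suffice: color 1 → {C, D, H}; color 2 → {A, B, E, F, G}. No two adjacent vertices share a color.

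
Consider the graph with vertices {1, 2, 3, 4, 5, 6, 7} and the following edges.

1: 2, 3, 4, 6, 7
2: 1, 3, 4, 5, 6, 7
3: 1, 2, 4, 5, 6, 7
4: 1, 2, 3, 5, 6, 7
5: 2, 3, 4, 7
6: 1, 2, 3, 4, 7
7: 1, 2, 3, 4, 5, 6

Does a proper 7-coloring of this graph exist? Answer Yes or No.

Yes

The chromatic number is 6. 1, 2, 3, 4, 6, 7 are mutually adjacent (a clique of size 6), so at least 6 colors are needed.
6 colors suffice: color a → {4}; color b → {2}; color c → {3}; color d → {7}; color e → {5, 6}; color f → {1}.
Since 7 ≥ 6, a proper 7-coloring certainly exists.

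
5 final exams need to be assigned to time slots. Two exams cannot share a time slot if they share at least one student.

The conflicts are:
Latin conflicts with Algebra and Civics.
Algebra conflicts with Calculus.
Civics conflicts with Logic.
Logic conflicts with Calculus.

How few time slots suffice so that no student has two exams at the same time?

The cycle Civics-Latin-Algebra-Calculus-Logic-Civics has odd length 5, so it cannot be 2-colored; at least 3 time slots are needed.
3 time slots suffice: Latin=2, Algebra=1, Civics=1, Logic=2, Calculus=3. Every pair that conflicts lands in different time slots.

3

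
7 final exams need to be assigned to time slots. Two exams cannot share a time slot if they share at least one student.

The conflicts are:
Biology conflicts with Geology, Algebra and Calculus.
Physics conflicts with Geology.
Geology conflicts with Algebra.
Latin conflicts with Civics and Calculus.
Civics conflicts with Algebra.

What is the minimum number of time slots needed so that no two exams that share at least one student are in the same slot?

3

Biology, Geology, Algebra all conflict with each other, so at least 3 time slots are needed.
A valid assignment using 3 time slots: Biology=1, Physics=1, Geology=3, Latin=1, Civics=3, Algebra=2, Calculus=2. No two conflicting exams share a time slot.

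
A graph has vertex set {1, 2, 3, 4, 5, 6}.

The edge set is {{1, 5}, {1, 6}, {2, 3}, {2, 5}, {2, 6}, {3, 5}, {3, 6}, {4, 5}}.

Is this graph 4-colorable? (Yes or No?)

The chromatic number is 3. 2, 3, 6 form a triangle, so at least 3 colors are needed.
3 colors suffice: color a → {5, 6}; color b → {1, 2, 4}; color c → {3}.
Since 4 ≥ 3, a proper 4-coloring certainly exists.

Yes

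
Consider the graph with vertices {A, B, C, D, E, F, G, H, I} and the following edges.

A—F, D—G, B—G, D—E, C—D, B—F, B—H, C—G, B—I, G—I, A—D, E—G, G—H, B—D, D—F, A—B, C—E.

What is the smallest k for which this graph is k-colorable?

4

A, B, D, F are mutually adjacent (a clique of size 4), so at least 4 colors are needed.
4 colors suffice: color 1 → {A, G}; color 2 → {D, H, I}; color 3 → {B, C}; color 4 → {E, F}. Every edge joins two different colors.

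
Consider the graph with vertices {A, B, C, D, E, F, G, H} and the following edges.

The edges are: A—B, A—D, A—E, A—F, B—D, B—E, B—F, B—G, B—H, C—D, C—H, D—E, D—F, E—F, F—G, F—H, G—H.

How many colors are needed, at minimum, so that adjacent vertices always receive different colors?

5

A, B, D, E, F are mutually adjacent (a clique of size 5), so at least 5 colors are needed.
5 colors suffice: color 1 → {C, F}; color 2 → {B}; color 3 → {D, H}; color 4 → {A, G}; color 5 → {E}. Each edge has distinct colors on its endpoints.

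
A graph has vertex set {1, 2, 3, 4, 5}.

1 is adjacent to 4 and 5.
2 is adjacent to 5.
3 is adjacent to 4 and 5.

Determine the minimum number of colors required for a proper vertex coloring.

1 and 5 are adjacent, so at least 2 colors are needed.
A valid assignment using 2 colors: 1=b, 2=b, 3=b, 4=a, 5=a. Every edge joins two different colors.

2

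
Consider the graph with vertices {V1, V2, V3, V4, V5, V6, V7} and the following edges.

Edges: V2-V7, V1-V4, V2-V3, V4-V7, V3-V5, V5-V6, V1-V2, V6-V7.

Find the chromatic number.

The cycle V2-V3-V5-V6-V7-V2 has odd length 5, so it cannot be 2-colored; at least 3 colors are needed.
3 colors suffice: color R → {V1, V5, V7}; color B → {V2, V4, V6}; color G → {V3}. Each edge has distinct colors on its endpoints.

3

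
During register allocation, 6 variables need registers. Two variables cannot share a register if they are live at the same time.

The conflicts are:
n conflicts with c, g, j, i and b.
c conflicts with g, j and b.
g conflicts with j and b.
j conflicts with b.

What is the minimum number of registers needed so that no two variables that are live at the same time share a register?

5

n, c, g, j, b are mutually in conflict, so at least 5 registers are needed.
5 registers suffice: register 1 → {n}; register 2 → {j, i}; register 3 → {b}; register 4 → {c}; register 5 → {g}. Each listed conflict is separated.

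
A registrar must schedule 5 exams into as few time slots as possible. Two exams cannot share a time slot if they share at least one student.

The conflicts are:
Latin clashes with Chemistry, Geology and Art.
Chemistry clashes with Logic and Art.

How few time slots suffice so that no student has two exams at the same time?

Latin, Chemistry, Art are mutually in conflict, so at least 3 time slots are needed.
Using 3 time slots: Latin=1, Chemistry=2, Logic=1, Geology=2, Art=3. Every pair that conflicts lands in different time slots.

3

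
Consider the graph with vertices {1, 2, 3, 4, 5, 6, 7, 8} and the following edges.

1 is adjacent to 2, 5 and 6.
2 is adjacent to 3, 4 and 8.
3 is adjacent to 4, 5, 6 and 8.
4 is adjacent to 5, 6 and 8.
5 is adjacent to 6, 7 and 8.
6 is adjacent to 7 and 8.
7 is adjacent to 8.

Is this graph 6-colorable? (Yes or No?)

Yes

The chromatic number is 5. 3, 4, 5, 6, 8 form a clique, so at least 5 colors are needed.
5 colors suffice: color a → {2, 5}; color b → {6}; color c → {1, 8}; color d → {3, 7}; color e → {4}.
Since 6 ≥ 5, a proper 6-coloring certainly exists.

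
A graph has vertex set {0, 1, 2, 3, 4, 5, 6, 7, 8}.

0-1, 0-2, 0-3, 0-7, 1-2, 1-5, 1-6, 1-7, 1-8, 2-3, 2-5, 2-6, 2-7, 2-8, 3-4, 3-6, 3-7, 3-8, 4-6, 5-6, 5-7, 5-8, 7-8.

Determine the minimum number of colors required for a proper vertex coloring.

1, 2, 5, 7, 8 form a clique, so at least 5 colors are needed.
One proper 5-coloring: 0=yellow, 1=blue, 2=red, 3=blue, 4=red, 5=purple, 6=green, 7=green, 8=yellow. Each edge has distinct colors on its endpoints.

5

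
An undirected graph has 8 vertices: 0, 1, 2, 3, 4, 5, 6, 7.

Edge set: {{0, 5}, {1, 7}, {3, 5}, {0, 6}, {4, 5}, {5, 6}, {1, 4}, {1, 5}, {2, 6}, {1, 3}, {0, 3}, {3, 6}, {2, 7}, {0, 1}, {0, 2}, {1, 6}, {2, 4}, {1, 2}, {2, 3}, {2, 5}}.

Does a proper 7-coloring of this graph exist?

The chromatic number is 6. 0, 1, 2, 3, 5, 6 are pairwise adjacent (a clique of size 6), so at least 6 colors are needed.
One proper 6-coloring: 0=yellow, 1=red, 2=blue, 3=orange, 4=yellow, 5=green, 6=purple, 7=green.
Since 7 ≥ 6, a proper 7-coloring certainly exists.

Yes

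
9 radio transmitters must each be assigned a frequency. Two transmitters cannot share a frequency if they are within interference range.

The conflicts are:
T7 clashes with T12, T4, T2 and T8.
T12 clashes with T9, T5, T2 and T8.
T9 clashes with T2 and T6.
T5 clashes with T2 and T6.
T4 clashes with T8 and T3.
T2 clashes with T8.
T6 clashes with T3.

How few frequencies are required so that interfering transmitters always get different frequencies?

4

T7, T12, T2, T8 all conflict with each other, so at least 4 frequencies are needed.
4 frequencies suffice: T7=3, T12=1, T9=3, T5=3, T4=1, T2=2, T6=1, T8=4, T3=2. Every pair that conflicts lands in different frequencies.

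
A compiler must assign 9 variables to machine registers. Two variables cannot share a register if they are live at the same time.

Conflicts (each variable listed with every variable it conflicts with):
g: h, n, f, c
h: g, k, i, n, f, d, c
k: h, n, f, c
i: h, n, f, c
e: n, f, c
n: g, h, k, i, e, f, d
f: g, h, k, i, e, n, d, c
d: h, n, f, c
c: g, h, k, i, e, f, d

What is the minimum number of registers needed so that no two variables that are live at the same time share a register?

4

h, i, n, f all conflict with each other, so at least 4 registers are needed.
A valid assignment using 4 registers: g=4, h=2, k=4, i=4, e=2, n=3, f=1, d=4, c=3. Each listed conflict is separated.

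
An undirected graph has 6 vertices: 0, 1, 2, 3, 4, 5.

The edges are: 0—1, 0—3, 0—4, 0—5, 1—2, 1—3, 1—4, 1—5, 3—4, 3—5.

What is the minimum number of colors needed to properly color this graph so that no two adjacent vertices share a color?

4

0, 1, 3, 5 are mutually adjacent (a clique of size 4), so at least 4 colors are needed.
4 colors suffice: color a → {1}; color b → {0, 2}; color c → {3}; color d → {4, 5}. Every edge joins two different colors.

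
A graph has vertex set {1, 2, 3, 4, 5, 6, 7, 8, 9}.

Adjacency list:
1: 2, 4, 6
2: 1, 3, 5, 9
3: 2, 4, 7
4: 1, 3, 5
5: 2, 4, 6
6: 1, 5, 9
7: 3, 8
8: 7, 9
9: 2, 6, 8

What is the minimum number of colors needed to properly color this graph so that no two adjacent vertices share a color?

3

The cycle 3-7-8-9-2-3 has odd length 5, so it cannot be 2-colored; at least 3 colors are needed.
3 colors suffice: color a → {2, 4, 6, 8}; color b → {1, 3, 5, 9}; color c → {7}. No two adjacent vertices share a color.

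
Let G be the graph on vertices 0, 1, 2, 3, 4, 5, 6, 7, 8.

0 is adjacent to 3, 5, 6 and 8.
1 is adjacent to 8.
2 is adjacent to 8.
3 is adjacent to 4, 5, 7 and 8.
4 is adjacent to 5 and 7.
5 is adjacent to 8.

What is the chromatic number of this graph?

4

0, 3, 5, 8 are pairwise adjacent (a clique of size 4), so at least 4 colors are needed.
One proper 4-coloring: 0=d, 1=b, 2=b, 3=b, 4=a, 5=c, 6=a, 7=c, 8=a. Every edge joins two different colors.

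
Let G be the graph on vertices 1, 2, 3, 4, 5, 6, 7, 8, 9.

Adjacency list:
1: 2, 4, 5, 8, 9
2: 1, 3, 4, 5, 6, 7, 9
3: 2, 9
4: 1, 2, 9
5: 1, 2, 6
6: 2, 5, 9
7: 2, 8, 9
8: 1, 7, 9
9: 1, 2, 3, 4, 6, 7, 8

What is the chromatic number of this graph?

4

1, 2, 4, 9 are mutually adjacent (a clique of size 4), so at least 4 colors are needed.
4 colors suffice: color a → {2, 8}; color b → {5, 9}; color c → {1, 3, 6, 7}; color d → {4}. Each edge has distinct colors on its endpoints.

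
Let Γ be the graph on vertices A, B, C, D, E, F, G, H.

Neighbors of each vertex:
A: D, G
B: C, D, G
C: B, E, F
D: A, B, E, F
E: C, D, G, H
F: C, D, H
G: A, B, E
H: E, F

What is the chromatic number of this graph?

2

C and F are adjacent, so at least 2 colors are needed.
A valid assignment using 2 colors: A=2, B=2, C=1, D=1, E=2, F=2, G=1, H=1. Every edge joins two different colors.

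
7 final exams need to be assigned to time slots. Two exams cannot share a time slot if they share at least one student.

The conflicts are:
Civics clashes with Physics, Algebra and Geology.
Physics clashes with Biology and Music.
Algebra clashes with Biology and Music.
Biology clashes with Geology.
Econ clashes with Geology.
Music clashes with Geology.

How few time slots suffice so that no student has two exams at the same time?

Physics and Music conflict, so at least 2 time slots are needed.
2 time slots suffice: Civics=2, Physics=1, Algebra=1, Biology=2, Econ=2, Music=2, Geology=1. Each listed conflict is separated.

2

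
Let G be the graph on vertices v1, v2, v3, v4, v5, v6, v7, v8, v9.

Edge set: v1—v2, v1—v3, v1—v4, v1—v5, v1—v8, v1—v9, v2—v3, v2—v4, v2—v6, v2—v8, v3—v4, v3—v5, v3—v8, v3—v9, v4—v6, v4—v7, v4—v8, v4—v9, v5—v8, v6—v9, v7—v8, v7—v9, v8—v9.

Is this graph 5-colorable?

Yes

The chromatic number is 5. v1, v3, v4, v8, v9 are mutually adjacent (a clique of size 5), so at least 5 colors are needed.
5 colors suffice: color 1 → {v4, v5}; color 2 → {v6, v8}; color 3 → {v2, v9}; color 4 → {v3, v7}; color 5 → {v1}.
That is already a proper 5-coloring.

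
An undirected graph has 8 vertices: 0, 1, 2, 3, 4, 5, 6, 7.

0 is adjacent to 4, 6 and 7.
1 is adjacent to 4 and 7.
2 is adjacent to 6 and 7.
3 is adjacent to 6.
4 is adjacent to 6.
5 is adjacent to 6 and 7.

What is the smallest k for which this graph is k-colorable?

3

0, 4, 6 form a triangle, so at least 3 colors are needed.
3 colors suffice: color a → {6, 7}; color b → {0, 1, 2, 3, 5}; color c → {4}. Each edge has distinct colors on its endpoints.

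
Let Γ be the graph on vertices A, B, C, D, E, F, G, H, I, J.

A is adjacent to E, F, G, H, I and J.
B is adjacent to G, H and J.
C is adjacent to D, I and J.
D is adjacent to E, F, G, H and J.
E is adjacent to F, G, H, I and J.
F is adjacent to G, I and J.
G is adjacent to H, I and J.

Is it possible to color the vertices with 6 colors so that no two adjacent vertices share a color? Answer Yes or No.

The chromatic number is 5. A, E, F, G, I form a clique, so at least 5 colors are needed.
5 colors suffice: A=yellow, B=green, C=red, D=yellow, E=green, F=purple, G=red, H=blue, I=blue, J=blue.
Since 6 ≥ 5, a proper 6-coloring certainly exists.

Yes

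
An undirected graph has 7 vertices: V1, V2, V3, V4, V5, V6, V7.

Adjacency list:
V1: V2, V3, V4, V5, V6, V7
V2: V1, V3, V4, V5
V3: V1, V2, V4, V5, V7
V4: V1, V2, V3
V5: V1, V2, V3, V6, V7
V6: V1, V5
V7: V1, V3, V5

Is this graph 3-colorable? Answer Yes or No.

No

V1, V2, V3, V4 are mutually adjacent (a clique of size 4), so at least 4 colors are needed.
So 3 colors are not enough.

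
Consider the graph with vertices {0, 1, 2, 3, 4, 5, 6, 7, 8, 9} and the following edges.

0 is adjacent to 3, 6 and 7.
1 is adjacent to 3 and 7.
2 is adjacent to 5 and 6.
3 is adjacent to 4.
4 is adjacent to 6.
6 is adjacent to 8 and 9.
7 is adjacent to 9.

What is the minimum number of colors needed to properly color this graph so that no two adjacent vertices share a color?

2

6 and 9 are adjacent, so at least 2 colors are needed.
A valid assignment using 2 colors: 0=b, 1=b, 2=b, 3=a, 4=b, 5=a, 6=a, 7=a, 8=b, 9=b. Every edge joins two different colors.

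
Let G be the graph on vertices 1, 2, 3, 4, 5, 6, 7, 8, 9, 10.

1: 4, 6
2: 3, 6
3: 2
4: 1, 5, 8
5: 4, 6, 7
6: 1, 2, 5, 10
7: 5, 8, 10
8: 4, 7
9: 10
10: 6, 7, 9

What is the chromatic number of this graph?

2

1 and 6 are adjacent, so at least 2 colors are needed.
2 colors suffice: color a → {3, 4, 6, 7, 9}; color b → {1, 2, 5, 8, 10}. No two adjacent vertices share a color.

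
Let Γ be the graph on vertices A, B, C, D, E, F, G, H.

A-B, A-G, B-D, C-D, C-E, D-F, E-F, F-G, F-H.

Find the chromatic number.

The cycle G-F-D-B-A-G has odd length 5, so it cannot be 2-colored; at least 3 colors are needed.
A valid assignment using 3 colors: A=green, B=red, C=red, D=blue, E=blue, F=red, G=blue, H=blue. Each edge has distinct colors on its endpoints.

3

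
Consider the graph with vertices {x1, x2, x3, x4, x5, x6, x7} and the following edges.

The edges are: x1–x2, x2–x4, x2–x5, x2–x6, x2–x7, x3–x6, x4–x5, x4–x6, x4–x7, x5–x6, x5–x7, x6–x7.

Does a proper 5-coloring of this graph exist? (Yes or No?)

Yes

The chromatic number is 5. x2, x4, x5, x6, x7 are pairwise adjacent (a clique of size 5), so at least 5 colors are needed.
A valid assignment using 5 colors: x1=1, x2=2, x3=2, x4=3, x5=4, x6=1, x7=5.
That is already a proper 5-coloring.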